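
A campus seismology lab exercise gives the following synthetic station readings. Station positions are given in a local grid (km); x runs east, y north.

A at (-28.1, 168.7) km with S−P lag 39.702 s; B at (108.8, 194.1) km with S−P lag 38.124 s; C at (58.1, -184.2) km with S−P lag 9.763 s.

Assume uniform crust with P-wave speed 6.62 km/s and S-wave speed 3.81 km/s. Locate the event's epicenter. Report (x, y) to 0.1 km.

x ≈ 137.4 km, y ≈ -146.9 km

Distance from S−P lag: d = Δt · v_P v_S / (v_P − v_S) = Δt · (6.62·3.81)/(6.62−3.81) ≈ 8.9759·Δt.
So d_A = 356.36, d_B = 342.20, d_C = 87.63 km.
Circle about each station: (x + 28.1)² + (y − 168.7)² = 356.36²; (x − 108.8)² + (y − 194.1)² = 342.20²; (x − 58.1)² + (y + 184.2)² = 87.63².
Subtracting pairs of circle equations eliminates x²+y² and gives linear equations (the radical axes):
273.8 x + 50.8 y = 30154.56
172.4 x − 705.8 y = 127369.38
Solving the 2×2 system: x ≈ 137.4, y ≈ -146.9 km.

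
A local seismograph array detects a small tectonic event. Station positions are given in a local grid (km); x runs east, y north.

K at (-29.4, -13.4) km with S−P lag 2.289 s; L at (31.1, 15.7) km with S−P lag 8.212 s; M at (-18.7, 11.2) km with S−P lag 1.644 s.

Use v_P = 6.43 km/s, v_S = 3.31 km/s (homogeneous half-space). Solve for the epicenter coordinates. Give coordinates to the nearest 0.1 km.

Distance from S−P lag: d = Δt · v_P v_S / (v_P − v_S) = Δt · (6.43·3.31)/(6.43−3.31) ≈ 6.8216·Δt.
So d_K = 15.61, d_L = 56.02, d_M = 11.21 km.
Circle about each station: (x + 29.4)² + (y + 13.4)² = 15.61²; (x − 31.1)² + (y − 15.7)² = 56.02²; (x + 18.7)² + (y − 11.2)² = 11.21².
Subtracting the K equation from the L and M equations removes the quadratic terms:
121.0 x + 58.2 y = -2724.79
21.4 x + 49.2 y = -450.78
Solving the 2×2 system: x ≈ -22.9, y ≈ 0.8 km.

-22.9 km east, 0.8 km north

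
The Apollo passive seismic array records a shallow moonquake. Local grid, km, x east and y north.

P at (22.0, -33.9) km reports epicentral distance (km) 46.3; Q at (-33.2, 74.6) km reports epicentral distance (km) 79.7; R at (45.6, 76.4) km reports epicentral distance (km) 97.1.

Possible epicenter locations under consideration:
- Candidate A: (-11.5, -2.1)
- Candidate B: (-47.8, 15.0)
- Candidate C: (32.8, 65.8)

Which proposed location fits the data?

For each candidate, compare |candidate − station| to the reported distance:
Candidate A: residuals P 0.1, Q 0.0, R 0.0 → max 0.1 km
Candidate B: residuals P 38.9, Q 18.3, R 14.7 → max 38.9 km
Candidate C: residuals P 54.0, Q 13.1, R 80.5 → max 80.5 km
Only Candidate A has all residuals ≈ 0.

Candidate A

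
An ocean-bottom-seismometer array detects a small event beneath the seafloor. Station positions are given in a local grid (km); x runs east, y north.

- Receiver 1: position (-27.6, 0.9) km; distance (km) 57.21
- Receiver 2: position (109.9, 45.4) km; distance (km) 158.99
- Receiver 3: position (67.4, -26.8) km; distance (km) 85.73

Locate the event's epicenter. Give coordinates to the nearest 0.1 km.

Circle about each station: (x + 27.6)² + (y − 0.9)² = 57.21²; (x − 109.9)² + (y − 45.4)² = 158.99²; (x − 67.4)² + (y + 26.8)² = 85.73².
Subtracting pairs of circle equations eliminates x²+y² and gives linear equations (the radical axes):
275.0 x + 89.0 y = -8628.24
190.0 x − 55.4 y = 421.78
Solving the 2×2 system: x ≈ -13.7, y ≈ -54.6 km.

-13.7 km east, -54.6 km north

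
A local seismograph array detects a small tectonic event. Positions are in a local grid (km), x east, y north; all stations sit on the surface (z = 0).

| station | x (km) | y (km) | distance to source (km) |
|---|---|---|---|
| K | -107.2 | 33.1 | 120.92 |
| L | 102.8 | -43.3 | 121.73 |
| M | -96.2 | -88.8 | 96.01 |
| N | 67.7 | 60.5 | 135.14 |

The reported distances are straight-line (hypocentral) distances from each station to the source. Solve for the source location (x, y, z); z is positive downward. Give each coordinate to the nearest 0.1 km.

Each station gives a sphere (x−x_i)² + (y−y_i)² + z² = d_i² (stations at z=0).
Subtracting the K sphere from L and M: z² cancels, leaving linear equations in x and y:
420.0 x − 152.8 y = -341.27
22.0 x − 243.8 y = 9956.16
Solving: x ≈ -16.201, y ≈ -42.299 km (keep extra digits for the depth step; rounded: -16.2, -42.3).
Then from the K sphere: z² = 120.92² − (x + 107.2)² − (y − 33.1)² with x = -16.201, y = -42.299, so z ≈ 25.609 ≈ 25.6 km.
Check against N (with the unrounded solution): distance 135.14 ≈ 135.14 km. ✓

(-16.2, -42.3, 25.6)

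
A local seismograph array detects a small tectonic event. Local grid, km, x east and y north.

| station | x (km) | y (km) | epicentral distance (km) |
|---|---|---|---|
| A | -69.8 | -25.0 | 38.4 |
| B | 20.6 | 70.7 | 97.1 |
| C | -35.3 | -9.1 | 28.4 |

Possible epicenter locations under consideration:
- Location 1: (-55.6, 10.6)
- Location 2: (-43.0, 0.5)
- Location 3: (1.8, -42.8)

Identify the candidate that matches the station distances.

Location 1

For each candidate, compare |candidate − station| to the reported distance:
Location 1: residuals A 0.1, B 0.1, C 0.1 → max 0.1 km
Location 2: residuals A 1.4, B 2.4, C 16.1 → max 16.1 km
Location 3: residuals A 35.4, B 17.9, C 21.7 → max 35.4 km
Only Location 1 has all residuals ≈ 0.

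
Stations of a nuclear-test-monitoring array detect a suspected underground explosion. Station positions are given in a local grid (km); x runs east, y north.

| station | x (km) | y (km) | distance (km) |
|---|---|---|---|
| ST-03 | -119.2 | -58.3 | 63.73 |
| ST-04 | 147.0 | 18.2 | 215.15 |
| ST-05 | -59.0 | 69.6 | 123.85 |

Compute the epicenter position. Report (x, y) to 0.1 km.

-55.6 km east, -54.2 km north

Circle about each station: (x + 119.2)² + (y + 58.3)² = 63.73²; (x − 147.0)² + (y − 18.2)² = 215.15²; (x + 59.0)² + (y − 69.6)² = 123.85².
Subtracting the ST-03 equation from the ST-04 and ST-05 equations removes the quadratic terms:
532.4 x + 153.0 y = -37895.30
120.4 x + 255.8 y = -20559.68
Solving the 2×2 system: x ≈ -55.6, y ≈ -54.2 km.
Check against ST-03 (with the unrounded x, y): √((x + 119.2)²+(y + 58.3)²) = 63.73 ≈ 63.73 km. ✓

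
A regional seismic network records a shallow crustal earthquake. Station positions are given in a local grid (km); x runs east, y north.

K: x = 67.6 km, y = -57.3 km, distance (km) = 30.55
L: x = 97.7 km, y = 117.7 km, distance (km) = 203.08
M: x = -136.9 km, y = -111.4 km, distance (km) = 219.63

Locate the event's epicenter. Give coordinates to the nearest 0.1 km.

(81.1, -84.7)

Circle about each station: (x − 67.6)² + (y + 57.3)² = 30.55²; (x − 97.7)² + (y − 117.7)² = 203.08²; (x + 136.9)² + (y + 111.4)² = 219.63².
Subtracting pairs of circle equations eliminates x²+y² and gives linear equations (the radical axes):
60.2 x + 350.0 y = -24762.65
-409.0 x − 108.2 y = -24005.51
Solving the 2×2 system: x ≈ 81.1, y ≈ -84.7 km.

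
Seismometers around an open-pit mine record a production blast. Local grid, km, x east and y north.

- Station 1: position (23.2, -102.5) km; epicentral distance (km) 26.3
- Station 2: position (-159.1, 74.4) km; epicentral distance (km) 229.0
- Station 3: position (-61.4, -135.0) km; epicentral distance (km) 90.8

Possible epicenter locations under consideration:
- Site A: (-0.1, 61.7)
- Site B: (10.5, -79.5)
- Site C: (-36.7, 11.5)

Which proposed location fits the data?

Site B

For each candidate, compare |candidate − station| to the reported distance:
Site A: residuals Station 1 139.5, Station 2 69.5, Station 3 115.2 → max 139.5 km
Site B: residuals Station 1 0.0, Station 2 0.0, Station 3 0.0 → max 0.0 km
Site C: residuals Station 1 102.5, Station 2 91.4, Station 3 57.8 → max 102.5 km
Only Site B has all residuals ≈ 0.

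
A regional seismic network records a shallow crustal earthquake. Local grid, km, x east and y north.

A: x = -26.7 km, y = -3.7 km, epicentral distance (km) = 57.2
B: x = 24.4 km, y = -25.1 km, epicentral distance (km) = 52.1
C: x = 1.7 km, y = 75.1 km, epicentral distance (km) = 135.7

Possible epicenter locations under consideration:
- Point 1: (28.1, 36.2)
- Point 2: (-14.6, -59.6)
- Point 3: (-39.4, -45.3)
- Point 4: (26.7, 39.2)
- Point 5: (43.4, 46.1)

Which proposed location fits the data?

For each candidate, compare |candidate − station| to the reported distance:
Point 1: residuals A 10.6, B 9.3, C 88.7 → max 88.7 km
Point 2: residuals A 0.0, B 0.0, C 0.0 → max 0.0 km
Point 3: residuals A 13.7, B 14.8, C 8.5 → max 14.8 km
Point 4: residuals A 11.3, B 12.2, C 92.0 → max 92.0 km
Point 5: residuals A 28.8, B 21.6, C 84.9 → max 84.9 km
Only Point 2 has all residuals ≈ 0.

Point 2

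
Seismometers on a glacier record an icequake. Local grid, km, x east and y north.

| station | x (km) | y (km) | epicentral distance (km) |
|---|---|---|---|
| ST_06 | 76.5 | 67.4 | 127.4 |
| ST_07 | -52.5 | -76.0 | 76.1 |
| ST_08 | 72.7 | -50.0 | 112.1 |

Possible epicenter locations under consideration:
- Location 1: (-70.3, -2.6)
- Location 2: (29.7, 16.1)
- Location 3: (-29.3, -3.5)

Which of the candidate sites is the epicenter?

For each candidate, compare |candidate − station| to the reported distance:
Location 1: residuals ST_06 35.2, ST_07 0.6, ST_08 38.6 → max 38.6 km
Location 2: residuals ST_06 58.0, ST_07 47.3, ST_08 33.2 → max 58.0 km
Location 3: residuals ST_06 0.0, ST_07 0.0, ST_08 0.0 → max 0.0 km
Only Location 3 has all residuals ≈ 0.

Location 3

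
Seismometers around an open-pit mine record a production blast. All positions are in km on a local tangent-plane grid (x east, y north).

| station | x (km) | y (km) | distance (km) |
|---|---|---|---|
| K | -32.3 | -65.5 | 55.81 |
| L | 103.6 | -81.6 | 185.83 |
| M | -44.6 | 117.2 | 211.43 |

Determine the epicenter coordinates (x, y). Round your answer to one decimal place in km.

x ≈ -82.0 km, y ≈ -90.9 km

Circle about each station: (x + 32.3)² + (y + 65.5)² = 55.81²; (x − 103.6)² + (y + 81.6)² = 185.83²; (x + 44.6)² + (y − 117.2)² = 211.43².
Subtracting pairs of circle equations eliminates x²+y² and gives linear equations (the radical axes):
271.8 x − 32.2 y = -19360.05
-24.6 x + 365.4 y = -31196.43
Solving the 2×2 system: x ≈ -82.0, y ≈ -90.9 km.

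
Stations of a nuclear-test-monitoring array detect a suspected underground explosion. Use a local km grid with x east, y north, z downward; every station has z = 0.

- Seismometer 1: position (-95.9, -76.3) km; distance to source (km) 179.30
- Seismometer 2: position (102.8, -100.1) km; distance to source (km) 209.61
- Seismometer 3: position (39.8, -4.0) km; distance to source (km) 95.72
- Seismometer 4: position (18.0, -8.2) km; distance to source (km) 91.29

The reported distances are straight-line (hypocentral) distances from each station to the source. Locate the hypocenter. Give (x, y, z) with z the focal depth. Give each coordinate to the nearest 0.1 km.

x ≈ -6.3 km, y ≈ 78.0 km, depth ≈ 17.7 km

Each station gives a sphere (x−x_i)² + (y−y_i)² + z² = d_i² (stations at z=0).
Subtracting the Seismometer 1 sphere from Seismometer 2 and Seismometer 3: z² cancels, leaving linear equations in x and y:
397.4 x − 47.6 y = -6218.51
271.4 x + 144.6 y = 9567.71
Solving: x ≈ -6.305, y ≈ 78.001 km (keep extra digits for the depth step; rounded: -6.3, 78.0).
Then from the Seismometer 1 sphere: z² = 179.30² − (x + 95.9)² − (y + 76.3)² with x = -6.305, y = 78.001, so z ≈ 17.676 ≈ 17.7 km.
Check against Seismometer 4 (with the unrounded solution): distance 91.29 ≈ 91.29 km. ✓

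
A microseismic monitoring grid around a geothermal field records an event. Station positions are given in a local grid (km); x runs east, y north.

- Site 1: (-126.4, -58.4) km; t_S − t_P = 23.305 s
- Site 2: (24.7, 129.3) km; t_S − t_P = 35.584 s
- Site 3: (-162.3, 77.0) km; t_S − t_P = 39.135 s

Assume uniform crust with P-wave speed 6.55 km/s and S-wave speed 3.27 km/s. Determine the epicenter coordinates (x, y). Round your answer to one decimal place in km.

Distance from S−P lag: d = Δt · v_P v_S / (v_P − v_S) = Δt · (6.55·3.27)/(6.55−3.27) ≈ 6.5300·Δt.
So d_Site 1 = 152.18, d_Site 2 = 232.36, d_Site 3 = 255.55 km.
Circle about each station: (x + 126.4)² + (y + 58.4)² = 152.18²; (x − 24.7)² + (y − 129.3)² = 232.36²; (x + 162.3)² + (y − 77.0)² = 255.55².
Subtracting the Site 1 equation from the Site 2 and Site 3 equations removes the quadratic terms:
302.2 x + 375.4 y = -32891.36
-71.8 x + 270.8 y = -29264.28
Solving the 2×2 system: x ≈ 19.1, y ≈ -103.0 km.

(19.1, -103.0)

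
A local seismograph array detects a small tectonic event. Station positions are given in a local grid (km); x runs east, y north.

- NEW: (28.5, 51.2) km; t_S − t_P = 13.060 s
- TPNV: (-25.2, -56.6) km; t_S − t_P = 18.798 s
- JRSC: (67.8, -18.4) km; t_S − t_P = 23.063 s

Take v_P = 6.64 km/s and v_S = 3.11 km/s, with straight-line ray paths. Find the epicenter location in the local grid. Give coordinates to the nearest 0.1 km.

(-47.9, 51.0)

Distance from S−P lag: d = Δt · v_P v_S / (v_P − v_S) = Δt · (6.64·3.11)/(6.64−3.11) ≈ 5.8500·Δt.
So d_NEW = 76.40, d_TPNV = 109.97, d_JRSC = 134.92 km.
Circle about each station: (x − 28.5)² + (y − 51.2)² = 76.40²; (x + 25.2)² + (y + 56.6)² = 109.97²; (x − 67.8)² + (y + 18.4)² = 134.92².
Subtracting pairs of circle equations eliminates x²+y² and gives linear equations (the radical axes):
-107.4 x − 215.6 y = -5851.53
78.6 x − 139.2 y = -10864.74
Solving the 2×2 system: x ≈ -47.9, y ≈ 51.0 km.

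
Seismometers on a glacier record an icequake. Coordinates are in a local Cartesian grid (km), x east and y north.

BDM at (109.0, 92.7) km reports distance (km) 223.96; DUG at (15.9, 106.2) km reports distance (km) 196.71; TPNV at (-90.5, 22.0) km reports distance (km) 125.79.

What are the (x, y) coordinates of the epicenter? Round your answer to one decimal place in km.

Circle about each station: (x − 109.0)² + (y − 92.7)² = 223.96²; (x − 15.9)² + (y − 106.2)² = 196.71²; (x + 90.5)² + (y − 22.0)² = 125.79².
Subtracting the BDM equation from the DUG and TPNV equations removes the quadratic terms:
-186.2 x + 27.0 y = 2520.22
-399.0 x − 141.4 y = 22534.92
Solving the 2×2 system: x ≈ -26.0, y ≈ -86.0 km.

x ≈ -26.0 km, y ≈ -86.0 km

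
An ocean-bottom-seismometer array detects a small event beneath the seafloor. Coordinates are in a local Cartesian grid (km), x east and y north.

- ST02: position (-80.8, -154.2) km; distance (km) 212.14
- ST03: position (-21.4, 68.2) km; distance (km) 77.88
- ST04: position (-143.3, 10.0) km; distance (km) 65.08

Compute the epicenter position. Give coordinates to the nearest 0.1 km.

Circle about each station: (x + 80.8)² + (y + 154.2)² = 212.14²; (x + 21.4)² + (y − 68.2)² = 77.88²; (x + 143.3)² + (y − 10.0)² = 65.08².
Subtracting pairs of circle equations eliminates x²+y² and gives linear equations (the radical axes):
118.8 x + 444.8 y = 13741.01
-125.0 x + 328.4 y = 31096.58
Solving the 2×2 system: x ≈ -98.5, y ≈ 57.2 km.
Check against ST02 (with the unrounded x, y): √((x + 80.8)²+(y + 154.2)²) = 212.14 ≈ 212.14 km. ✓

-98.5 km east, 57.2 km north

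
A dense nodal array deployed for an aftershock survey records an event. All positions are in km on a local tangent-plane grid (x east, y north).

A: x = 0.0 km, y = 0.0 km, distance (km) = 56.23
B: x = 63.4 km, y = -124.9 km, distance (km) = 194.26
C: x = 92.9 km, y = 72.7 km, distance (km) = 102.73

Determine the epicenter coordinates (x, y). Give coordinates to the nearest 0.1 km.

x ≈ -8.4 km, y ≈ 55.6 km

Circle about each station: x² + y² = 56.23²; (x − 63.4)² + (y + 124.9)² = 194.26²; (x − 92.9)² + (y − 72.7)² = 102.73².
Subtracting the A equation from the B and C equations removes the quadratic terms:
126.8 x − 249.8 y = -14955.56
185.8 x + 145.4 y = 6524.06
Solving the 2×2 system: x ≈ -8.4, y ≈ 55.6 km.
Check against A (with the unrounded x, y): √(x²+y²) = 56.24 ≈ 56.23 km. ✓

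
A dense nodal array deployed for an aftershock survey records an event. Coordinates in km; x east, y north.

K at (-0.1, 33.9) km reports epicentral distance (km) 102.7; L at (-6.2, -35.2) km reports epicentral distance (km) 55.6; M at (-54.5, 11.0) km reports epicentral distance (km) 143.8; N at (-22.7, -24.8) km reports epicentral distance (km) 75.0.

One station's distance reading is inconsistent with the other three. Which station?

Solve using three stations at a time. Using K, L, N (subtract circle equations pairwise → linear system) gives (x, y) ≈ (44.2, -58.8).
Distances from that point to each station vs reported:
  K: calculated 102.7 vs reported 102.7 → residual 0.0 km
  L: calculated 55.6 vs reported 55.6 → residual 0.0 km
  M: calculated 120.9 vs reported 143.8 → residual 22.9 km
  N: calculated 75.0 vs reported 75.0 → residual 0.0 km
K, L, N are mutually consistent (residuals ≈ 0); M is off by 22.9 km.

M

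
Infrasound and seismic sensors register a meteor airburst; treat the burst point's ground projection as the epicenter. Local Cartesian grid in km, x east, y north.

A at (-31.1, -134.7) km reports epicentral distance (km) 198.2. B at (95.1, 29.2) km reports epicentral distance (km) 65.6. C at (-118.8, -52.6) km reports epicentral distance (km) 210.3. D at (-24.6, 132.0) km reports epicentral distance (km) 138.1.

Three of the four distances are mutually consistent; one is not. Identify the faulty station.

B

Solve using three stations at a time. Using A, C, D (subtract circle equations pairwise → linear system) gives (x, y) ≈ (72.8, 34.1).
Distances from that point to each station vs reported:
  A: calculated 198.2 vs reported 198.2 → residual 0.0 km
  B: calculated 22.8 vs reported 65.6 → residual 42.8 km
  C: calculated 210.3 vs reported 210.3 → residual 0.0 km
  D: calculated 138.1 vs reported 138.1 → residual 0.0 km
A, C, D are mutually consistent (residuals ≈ 0); B is off by 42.8 km.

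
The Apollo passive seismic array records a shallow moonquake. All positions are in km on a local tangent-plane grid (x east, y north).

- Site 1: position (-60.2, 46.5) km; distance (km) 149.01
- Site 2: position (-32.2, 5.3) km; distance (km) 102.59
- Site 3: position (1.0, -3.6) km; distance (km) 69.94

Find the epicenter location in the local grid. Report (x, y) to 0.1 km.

(56.7, -45.9)

Circle about each station: (x + 60.2)² + (y − 46.5)² = 149.01²; (x + 32.2)² + (y − 5.3)² = 102.59²; (x − 1.0)² + (y + 3.6)² = 69.94².
Subtracting the Site 1 equation from the Site 2 and Site 3 equations removes the quadratic terms:
56.0 x − 82.4 y = 6957.91
122.4 x − 100.2 y = 11540.05
Solving the 2×2 system: x ≈ 56.7, y ≈ -45.9 km.
Check against Site 1 (with the unrounded x, y): √((x + 60.2)²+(y − 46.5)²) = 149.01 ≈ 149.01 km. ✓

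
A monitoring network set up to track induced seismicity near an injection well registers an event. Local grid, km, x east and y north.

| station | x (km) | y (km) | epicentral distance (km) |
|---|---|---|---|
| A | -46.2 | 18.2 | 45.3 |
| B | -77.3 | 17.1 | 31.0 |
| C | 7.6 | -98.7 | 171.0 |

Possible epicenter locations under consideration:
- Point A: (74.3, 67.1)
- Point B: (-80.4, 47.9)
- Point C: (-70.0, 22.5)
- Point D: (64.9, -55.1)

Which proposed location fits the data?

Point B

For each candidate, compare |candidate − station| to the reported distance:
Point A: residuals A 84.7, B 128.6, C 7.7 → max 128.6 km
Point B: residuals A 0.0, B 0.0, C 0.0 → max 0.0 km
Point C: residuals A 21.1, B 21.9, C 27.1 → max 27.1 km
Point D: residuals A 87.8, B 128.5, C 99.0 → max 128.5 km
Only Point B has all residuals ≈ 0.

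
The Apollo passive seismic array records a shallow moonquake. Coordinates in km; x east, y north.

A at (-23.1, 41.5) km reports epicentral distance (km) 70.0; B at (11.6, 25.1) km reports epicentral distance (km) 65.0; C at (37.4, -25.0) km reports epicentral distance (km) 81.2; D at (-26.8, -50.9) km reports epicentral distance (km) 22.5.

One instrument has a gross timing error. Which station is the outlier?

Solve using three stations at a time. Using A, B, D (subtract circle equations pairwise → linear system) gives (x, y) ≈ (-25.2, -28.5).
Distances from that point to each station vs reported:
  A: calculated 70.0 vs reported 70.0 → residual 0.0 km
  B: calculated 65.0 vs reported 65.0 → residual 0.0 km
  C: calculated 62.7 vs reported 81.2 → residual 18.5 km
  D: calculated 22.5 vs reported 22.5 → residual 0.0 km
A, B, D are mutually consistent (residuals ≈ 0); C is off by 18.5 km.

C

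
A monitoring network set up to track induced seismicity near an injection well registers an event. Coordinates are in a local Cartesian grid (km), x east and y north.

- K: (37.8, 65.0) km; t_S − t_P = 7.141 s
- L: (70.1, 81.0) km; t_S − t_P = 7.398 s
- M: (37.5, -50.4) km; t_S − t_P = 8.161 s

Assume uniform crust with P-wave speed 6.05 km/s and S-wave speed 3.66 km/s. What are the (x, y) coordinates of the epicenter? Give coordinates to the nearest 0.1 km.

(78.7, 13.0)

Distance from S−P lag: d = Δt · v_P v_S / (v_P − v_S) = Δt · (6.05·3.66)/(6.05−3.66) ≈ 9.2649·Δt.
So d_K = 66.16, d_L = 68.54, d_M = 75.61 km.
Circle about each station: (x − 37.8)² + (y − 65.0)² = 66.16²; (x − 70.1)² + (y − 81.0)² = 68.54²; (x − 37.5)² + (y + 50.4)² = 75.61².
Subtracting pairs of circle equations eliminates x²+y² and gives linear equations (the radical axes):
64.6 x + 32.0 y = 5500.58
-0.6 x − 230.8 y = -3047.16
Solving the 2×2 system: x ≈ 78.7, y ≈ 13.0 km.
Check against K (with the unrounded x, y): √((x − 37.8)²+(y − 65.0)²) = 66.17 ≈ 66.16 km. ✓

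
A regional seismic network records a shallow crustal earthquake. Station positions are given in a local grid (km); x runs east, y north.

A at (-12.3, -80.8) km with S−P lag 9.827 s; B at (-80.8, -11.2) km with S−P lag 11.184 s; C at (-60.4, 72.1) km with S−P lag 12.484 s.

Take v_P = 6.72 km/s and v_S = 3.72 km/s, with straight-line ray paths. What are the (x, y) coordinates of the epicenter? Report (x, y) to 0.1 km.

x ≈ 12.0 km, y ≈ -2.6 km

Distance from S−P lag: d = Δt · v_P v_S / (v_P − v_S) = Δt · (6.72·3.72)/(6.72−3.72) ≈ 8.3328·Δt.
So d_A = 81.89, d_B = 93.19, d_C = 104.03 km.
Circle about each station: (x + 12.3)² + (y + 80.8)² = 81.89²; (x + 80.8)² + (y + 11.2)² = 93.19²; (x + 60.4)² + (y − 72.1)² = 104.03².
Subtracting the A equation from the B and C equations removes the quadratic terms:
-137.0 x + 139.2 y = -2004.25
-96.2 x + 305.8 y = -1949.63
Solving the 2×2 system: x ≈ 12.0, y ≈ -2.6 km.
Check against A (with the unrounded x, y): √((x + 12.3)²+(y + 80.8)²) = 81.88 ≈ 81.89 km. ✓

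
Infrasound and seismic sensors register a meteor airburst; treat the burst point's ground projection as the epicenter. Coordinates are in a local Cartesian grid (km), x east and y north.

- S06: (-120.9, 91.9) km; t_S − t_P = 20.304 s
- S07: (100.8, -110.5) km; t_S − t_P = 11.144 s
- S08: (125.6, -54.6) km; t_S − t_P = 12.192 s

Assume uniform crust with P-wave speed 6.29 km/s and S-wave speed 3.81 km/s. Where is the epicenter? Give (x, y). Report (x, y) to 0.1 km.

(7.8, -56.2)

Distance from S−P lag: d = Δt · v_P v_S / (v_P − v_S) = Δt · (6.29·3.81)/(6.29−3.81) ≈ 9.6633·Δt.
So d_S06 = 196.20, d_S07 = 107.69, d_S08 = 117.81 km.
Circle about each station: (x + 120.9)² + (y − 91.9)² = 196.20²; (x − 100.8)² + (y + 110.5)² = 107.69²; (x − 125.6)² + (y + 54.6)² = 117.81².
Subtracting the S06 equation from the S07 and S08 equations removes the quadratic terms:
443.4 x − 404.8 y = 26205.77
493.0 x − 293.0 y = 20309.34
Solving the 2×2 system: x ≈ 7.8, y ≈ -56.2 km.
Check against S06 (with the unrounded x, y): √((x + 120.9)²+(y − 91.9)²) = 196.20 ≈ 196.20 km. ✓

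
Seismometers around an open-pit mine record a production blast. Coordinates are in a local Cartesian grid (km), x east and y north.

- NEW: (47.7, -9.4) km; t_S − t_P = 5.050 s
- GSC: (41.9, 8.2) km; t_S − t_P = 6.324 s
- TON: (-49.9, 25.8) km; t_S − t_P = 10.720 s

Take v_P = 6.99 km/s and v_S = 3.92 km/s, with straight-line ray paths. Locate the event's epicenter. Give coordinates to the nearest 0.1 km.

x ≈ 17.1 km, y ≈ -42.5 km

Distance from S−P lag: d = Δt · v_P v_S / (v_P − v_S) = Δt · (6.99·3.92)/(6.99−3.92) ≈ 8.9253·Δt.
So d_NEW = 45.07, d_GSC = 56.44, d_TON = 95.68 km.
Circle about each station: (x − 47.7)² + (y + 9.4)² = 45.07²; (x − 41.9)² + (y − 8.2)² = 56.44²; (x + 49.9)² + (y − 25.8)² = 95.68².
Subtracting the NEW equation from the GSC and TON equations removes the quadratic terms:
-11.6 x + 35.2 y = -1694.97
-195.2 x + 70.4 y = -6331.36
Solving the 2×2 system: x ≈ 17.1, y ≈ -42.5 km.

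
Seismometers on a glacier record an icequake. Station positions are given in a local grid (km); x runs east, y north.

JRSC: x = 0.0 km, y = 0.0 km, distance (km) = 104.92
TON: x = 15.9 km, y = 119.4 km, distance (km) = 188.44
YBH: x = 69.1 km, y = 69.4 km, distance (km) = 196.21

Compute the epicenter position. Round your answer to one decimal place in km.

-101.0 km east, -28.4 km north

Circle about each station: x² + y² = 104.92²; (x − 15.9)² + (y − 119.4)² = 188.44²; (x − 69.1)² + (y − 69.4)² = 196.21².
Subtracting the JRSC equation from the TON and YBH equations removes the quadratic terms:
31.8 x + 238.8 y = -9992.26
138.2 x + 138.8 y = -17898.99
Solving the 2×2 system: x ≈ -101.0, y ≈ -28.4 km.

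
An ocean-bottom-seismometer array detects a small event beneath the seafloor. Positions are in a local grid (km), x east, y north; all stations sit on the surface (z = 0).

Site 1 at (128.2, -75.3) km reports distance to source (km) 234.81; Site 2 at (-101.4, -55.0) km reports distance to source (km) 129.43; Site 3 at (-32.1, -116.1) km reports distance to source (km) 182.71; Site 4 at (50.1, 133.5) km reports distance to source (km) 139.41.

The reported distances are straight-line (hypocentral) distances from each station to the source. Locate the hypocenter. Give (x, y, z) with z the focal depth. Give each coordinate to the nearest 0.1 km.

Each station gives a sphere (x−x_i)² + (y−y_i)² + z² = d_i² (stations at z=0).
Subtracting the Site 1 sphere from Site 2 and Site 3: z² cancels, leaving linear equations in x and y:
-459.2 x + 40.6 y = 29585.24
-320.6 x − 81.6 y = 14157.08
Solving: x ≈ -59.202, y ≈ 59.106 km (keep extra digits for the depth step; rounded: -59.2, 59.1).
Then from the Site 1 sphere: z² = 234.81² − (x − 128.2)² − (y + 75.3)² with x = -59.202, y = 59.106, so z ≈ 44.173 ≈ 44.2 km.
Check against Site 4 (with the unrounded solution): distance 139.40 ≈ 139.41 km. ✓

x ≈ -59.2 km, y ≈ 59.1 km, depth ≈ 44.2 km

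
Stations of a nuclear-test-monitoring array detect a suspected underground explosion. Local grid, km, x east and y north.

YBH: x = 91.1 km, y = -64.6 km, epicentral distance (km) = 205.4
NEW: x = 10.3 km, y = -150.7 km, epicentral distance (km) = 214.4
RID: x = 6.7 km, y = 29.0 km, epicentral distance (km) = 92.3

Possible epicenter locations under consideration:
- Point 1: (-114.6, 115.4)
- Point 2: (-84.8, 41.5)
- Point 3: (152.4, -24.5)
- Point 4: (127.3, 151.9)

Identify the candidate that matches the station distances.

Point 2

For each candidate, compare |candidate − station| to the reported distance:
Point 1: residuals YBH 67.9, NEW 79.6, RID 56.6 → max 79.6 km
Point 2: residuals YBH 0.0, NEW 0.0, RID 0.0 → max 0.0 km
Point 3: residuals YBH 132.1, NEW 24.4, RID 62.9 → max 132.1 km
Point 4: residuals YBH 14.1, NEW 110.0, RID 79.9 → max 110.0 km
Only Point 2 has all residuals ≈ 0.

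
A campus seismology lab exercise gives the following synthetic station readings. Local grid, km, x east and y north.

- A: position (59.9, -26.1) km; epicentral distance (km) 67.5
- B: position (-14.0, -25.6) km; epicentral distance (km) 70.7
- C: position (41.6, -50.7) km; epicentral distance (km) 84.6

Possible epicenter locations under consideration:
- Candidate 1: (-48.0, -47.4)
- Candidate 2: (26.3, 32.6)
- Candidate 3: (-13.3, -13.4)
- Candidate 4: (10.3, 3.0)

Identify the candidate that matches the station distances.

For each candidate, compare |candidate − station| to the reported distance:
Candidate 1: residuals A 42.5, B 30.3, C 5.1 → max 42.5 km
Candidate 2: residuals A 0.1, B 0.1, C 0.1 → max 0.1 km
Candidate 3: residuals A 6.8, B 58.5, C 18.2 → max 58.5 km
Candidate 4: residuals A 10.0, B 33.2, C 22.4 → max 33.2 km
Only Candidate 2 has all residuals ≈ 0.

Candidate 2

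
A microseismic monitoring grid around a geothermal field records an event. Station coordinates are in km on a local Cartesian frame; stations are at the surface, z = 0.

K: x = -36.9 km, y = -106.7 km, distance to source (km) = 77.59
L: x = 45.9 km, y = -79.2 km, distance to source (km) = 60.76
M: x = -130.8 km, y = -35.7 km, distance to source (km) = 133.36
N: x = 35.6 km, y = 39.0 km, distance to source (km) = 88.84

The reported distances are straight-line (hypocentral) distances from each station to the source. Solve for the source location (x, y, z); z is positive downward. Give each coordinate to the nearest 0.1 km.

(1.4, -41.3, 16.6)

Each station gives a sphere (x−x_i)² + (y−y_i)² + z² = d_i² (stations at z=0).
Subtracting the K sphere from L and M: z² cancels, leaving linear equations in x and y:
165.6 x + 55.0 y = -2038.62
-187.8 x + 142.0 y = -6128.05
Solving: x ≈ 1.405, y ≈ -41.297 km (keep extra digits for the depth step; rounded: 1.4, -41.3).
Then from the K sphere: z² = 77.59² − (x + 36.9)² − (y + 106.7)² with x = 1.405, y = -41.297, so z ≈ 16.595 ≈ 16.6 km.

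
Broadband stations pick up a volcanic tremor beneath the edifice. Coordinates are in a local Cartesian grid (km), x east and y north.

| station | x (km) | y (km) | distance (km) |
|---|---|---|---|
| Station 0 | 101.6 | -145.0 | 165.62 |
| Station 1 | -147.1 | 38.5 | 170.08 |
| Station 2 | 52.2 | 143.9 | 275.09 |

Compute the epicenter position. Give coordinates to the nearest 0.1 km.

Circle about each station: (x − 101.6)² + (y + 145.0)² = 165.62²; (x + 147.1)² + (y − 38.5)² = 170.08²; (x − 52.2)² + (y − 143.9)² = 275.09².
Subtracting the Station 0 equation from the Station 1 and Station 2 equations removes the quadratic terms:
-497.4 x + 367.0 y = -9724.12
-98.8 x + 577.8 y = -56160.03
Solving the 2×2 system: x ≈ -59.7, y ≈ -107.4 km.

x ≈ -59.7 km, y ≈ -107.4 km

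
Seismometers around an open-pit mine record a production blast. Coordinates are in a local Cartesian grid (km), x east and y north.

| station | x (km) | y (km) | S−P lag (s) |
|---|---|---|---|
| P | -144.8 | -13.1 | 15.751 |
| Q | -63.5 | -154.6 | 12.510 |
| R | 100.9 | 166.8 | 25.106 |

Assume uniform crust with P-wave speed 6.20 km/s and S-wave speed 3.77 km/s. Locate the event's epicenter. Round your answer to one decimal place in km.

1.3 km east, -53.2 km north

Distance from S−P lag: d = Δt · v_P v_S / (v_P − v_S) = Δt · (6.20·3.77)/(6.20−3.77) ≈ 9.6189·Δt.
So d_P = 151.51, d_Q = 120.33, d_R = 241.49 km.
Circle about each station: (x + 144.8)² + (y + 13.1)² = 151.51²; (x + 63.5)² + (y + 154.6)² = 120.33²; (x − 100.9)² + (y − 166.8)² = 241.49².
Subtracting the P equation from the Q and R equations removes the quadratic terms:
162.6 x − 283.0 y = 15270.73
491.4 x + 359.8 y = -18497.74
Solving the 2×2 system: x ≈ 1.3, y ≈ -53.2 km.
Check against P (with the unrounded x, y): √((x + 144.8)²+(y + 13.1)²) = 151.52 ≈ 151.51 km. ✓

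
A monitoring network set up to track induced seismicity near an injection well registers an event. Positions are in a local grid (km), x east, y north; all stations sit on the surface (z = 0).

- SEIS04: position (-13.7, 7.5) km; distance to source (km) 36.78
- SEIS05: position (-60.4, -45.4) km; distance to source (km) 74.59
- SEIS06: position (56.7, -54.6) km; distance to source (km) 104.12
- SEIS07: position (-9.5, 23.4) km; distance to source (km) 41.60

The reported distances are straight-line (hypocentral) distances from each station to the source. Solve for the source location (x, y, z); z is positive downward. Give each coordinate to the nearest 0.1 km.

x ≈ -20.0 km, y ≈ 5.8 km, depth ≈ 36.2 km

Each station gives a sphere (x−x_i)² + (y−y_i)² + z² = d_i² (stations at z=0).
Subtracting the SEIS04 sphere from SEIS05 and SEIS06: z² cancels, leaving linear equations in x and y:
-93.4 x − 105.8 y = 1254.48
140.8 x − 124.2 y = -3536.10
Solving: x ≈ -20.000, y ≈ 5.798 km (keep extra digits for the depth step; rounded: -20.0, 5.8).
Then from the SEIS04 sphere: z² = 36.78² − (x + 13.7)² − (y − 7.5)² with x = -20.000, y = 5.798, so z ≈ 36.196 ≈ 36.2 km.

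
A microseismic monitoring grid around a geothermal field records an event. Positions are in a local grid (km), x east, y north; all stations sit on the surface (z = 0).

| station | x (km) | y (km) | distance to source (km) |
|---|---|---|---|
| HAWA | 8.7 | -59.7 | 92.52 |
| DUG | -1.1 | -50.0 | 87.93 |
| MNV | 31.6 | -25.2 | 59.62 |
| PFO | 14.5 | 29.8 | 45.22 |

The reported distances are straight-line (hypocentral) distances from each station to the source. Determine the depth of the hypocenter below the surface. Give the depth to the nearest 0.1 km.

Each station gives a sphere (x−x_i)² + (y−y_i)² + z² = d_i² (stations at z=0).
Subtracting the HAWA sphere from DUG and MNV: z² cancels, leaving linear equations in x and y:
-19.6 x + 19.4 y = -310.30
45.8 x + 69.0 y = 2999.23
Solving: x ≈ 35.519, y ≈ 19.890 km (keep extra digits for the depth step; rounded: 35.5, 19.9).
Then from the HAWA sphere: z² = 92.52² − (x − 8.7)² − (y + 59.7)² with x = 35.519, y = 19.890, so z ≈ 38.809 ≈ 38.8 km.

38.8 km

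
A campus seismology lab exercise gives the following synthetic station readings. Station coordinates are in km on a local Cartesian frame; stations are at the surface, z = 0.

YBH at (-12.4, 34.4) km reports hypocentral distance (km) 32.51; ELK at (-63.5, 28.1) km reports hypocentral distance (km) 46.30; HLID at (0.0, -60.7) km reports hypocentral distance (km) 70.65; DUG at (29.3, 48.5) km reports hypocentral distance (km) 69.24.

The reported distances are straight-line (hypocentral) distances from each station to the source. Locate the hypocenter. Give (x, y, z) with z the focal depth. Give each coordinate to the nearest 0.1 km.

Each station gives a sphere (x−x_i)² + (y−y_i)² + z² = d_i² (stations at z=0).
Subtracting the YBH sphere from ELK and HLID: z² cancels, leaving linear equations in x and y:
-102.2 x − 12.6 y = 2397.95
24.8 x − 190.2 y = -1587.15
Solving: x ≈ -24.105, y ≈ 5.202 km (keep extra digits for the depth step; rounded: -24.1, 5.2).
Then from the YBH sphere: z² = 32.51² − (x + 12.4)² − (y − 34.4)² with x = -24.105, y = 5.202, so z ≈ 8.208 ≈ 8.2 km.

x ≈ -24.1 km, y ≈ 5.2 km, depth ≈ 8.2 km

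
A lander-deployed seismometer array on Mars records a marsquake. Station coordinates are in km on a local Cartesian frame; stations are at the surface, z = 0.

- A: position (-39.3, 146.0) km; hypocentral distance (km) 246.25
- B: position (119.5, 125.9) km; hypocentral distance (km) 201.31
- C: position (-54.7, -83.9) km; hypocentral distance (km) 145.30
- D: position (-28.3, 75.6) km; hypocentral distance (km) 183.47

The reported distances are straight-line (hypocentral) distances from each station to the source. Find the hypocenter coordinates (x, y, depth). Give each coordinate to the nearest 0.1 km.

Each station gives a sphere (x−x_i)² + (y−y_i)² + z² = d_i² (stations at z=0).
Subtracting the A sphere from B and C: z² cancels, leaving linear equations in x and y:
317.6 x − 40.2 y = 27383.92
-30.8 x − 459.8 y = 26697.78
Solving: x ≈ 78.209, y ≈ -63.303 km (keep extra digits for the depth step; rounded: 78.2, -63.3).
Then from the A sphere: z² = 246.25² − (x + 39.3)² − (y − 146.0)² with x = 78.209, y = -63.303, so z ≈ 54.981 ≈ 55.0 km.

(78.2, -63.3, 55.0)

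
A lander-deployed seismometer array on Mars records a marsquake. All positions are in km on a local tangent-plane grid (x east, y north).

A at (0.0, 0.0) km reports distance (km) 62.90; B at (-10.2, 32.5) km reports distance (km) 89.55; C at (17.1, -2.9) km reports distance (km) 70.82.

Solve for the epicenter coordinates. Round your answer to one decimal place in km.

x ≈ -31.4 km, y ≈ -54.5 km

Circle about each station: x² + y² = 62.90²; (x + 10.2)² + (y − 32.5)² = 89.55²; (x − 17.1)² + (y + 2.9)² = 70.82².
Subtracting the A equation from the B and C equations removes the quadratic terms:
-20.4 x + 65.0 y = -2902.50
34.2 x − 5.8 y = -758.24
Solving the 2×2 system: x ≈ -31.4, y ≈ -54.5 km.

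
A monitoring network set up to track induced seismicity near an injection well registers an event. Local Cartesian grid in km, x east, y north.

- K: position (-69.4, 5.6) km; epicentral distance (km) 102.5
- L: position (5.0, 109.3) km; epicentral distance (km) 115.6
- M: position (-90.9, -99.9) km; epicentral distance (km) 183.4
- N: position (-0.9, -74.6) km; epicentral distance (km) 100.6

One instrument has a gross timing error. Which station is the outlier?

K

Solve using three stations at a time. Using L, M, N (subtract circle equations pairwise → linear system) gives (x, y) ≈ (58.3, 6.7).
Distances from that point to each station vs reported:
  K: calculated 127.7 vs reported 102.5 → residual 25.2 km
  L: calculated 115.6 vs reported 115.6 → residual 0.0 km
  M: calculated 183.4 vs reported 183.4 → residual 0.0 km
  N: calculated 100.6 vs reported 100.6 → residual 0.0 km
L, M, N are mutually consistent (residuals ≈ 0); K is off by 25.2 km.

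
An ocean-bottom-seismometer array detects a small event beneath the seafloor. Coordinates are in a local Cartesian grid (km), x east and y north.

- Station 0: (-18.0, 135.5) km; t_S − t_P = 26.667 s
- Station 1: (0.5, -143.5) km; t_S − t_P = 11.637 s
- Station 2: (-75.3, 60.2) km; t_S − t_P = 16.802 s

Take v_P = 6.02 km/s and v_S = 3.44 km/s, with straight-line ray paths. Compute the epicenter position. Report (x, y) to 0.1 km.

-61.9 km east, -74.0 km north

Distance from S−P lag: d = Δt · v_P v_S / (v_P − v_S) = Δt · (6.02·3.44)/(6.02−3.44) ≈ 8.0267·Δt.
So d_Station 0 = 214.05, d_Station 1 = 93.41, d_Station 2 = 134.86 km.
Circle about each station: (x + 18.0)² + (y − 135.5)² = 214.05²; (x − 0.5)² + (y + 143.5)² = 93.41²; (x + 75.3)² + (y − 60.2)² = 134.86².
Subtracting the Station 0 equation from the Station 1 and Station 2 equations removes the quadratic terms:
37.0 x − 558.0 y = 39000.22
-114.6 x − 150.6 y = 18240.06
Solving the 2×2 system: x ≈ -61.9, y ≈ -74.0 km.
Check against Station 0 (with the unrounded x, y): √((x + 18.0)²+(y − 135.5)²) = 214.05 ≈ 214.05 km. ✓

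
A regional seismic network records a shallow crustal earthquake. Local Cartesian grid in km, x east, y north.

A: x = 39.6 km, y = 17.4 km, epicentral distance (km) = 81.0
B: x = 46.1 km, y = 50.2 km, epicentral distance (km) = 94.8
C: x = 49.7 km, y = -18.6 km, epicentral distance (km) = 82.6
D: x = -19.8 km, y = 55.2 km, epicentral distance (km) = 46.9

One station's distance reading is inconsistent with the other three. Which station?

C

Solve using three stations at a time. Using A, B, D (subtract circle equations pairwise → linear system) gives (x, y) ≈ (-41.3, 13.5).
Distances from that point to each station vs reported:
  A: calculated 81.0 vs reported 81.0 → residual 0.0 km
  B: calculated 94.8 vs reported 94.8 → residual 0.0 km
  C: calculated 96.5 vs reported 82.6 → residual 13.9 km
  D: calculated 46.9 vs reported 46.9 → residual 0.0 km
A, B, D are mutually consistent (residuals ≈ 0); C is off by 13.9 km.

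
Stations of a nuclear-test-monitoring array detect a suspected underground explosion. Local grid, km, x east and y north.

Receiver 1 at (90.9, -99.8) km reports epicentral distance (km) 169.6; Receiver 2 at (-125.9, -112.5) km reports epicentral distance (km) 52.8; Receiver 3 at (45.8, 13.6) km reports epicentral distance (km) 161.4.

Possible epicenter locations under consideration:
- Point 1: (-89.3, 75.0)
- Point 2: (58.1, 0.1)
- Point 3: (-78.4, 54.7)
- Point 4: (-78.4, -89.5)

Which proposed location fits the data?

Point 4

For each candidate, compare |candidate − station| to the reported distance:
Point 1: residuals Receiver 1 81.5, Receiver 2 138.2, Receiver 3 13.0 → max 138.2 km
Point 2: residuals Receiver 1 64.5, Receiver 2 162.9, Receiver 3 143.1 → max 162.9 km
Point 3: residuals Receiver 1 59.6, Receiver 2 121.0, Receiver 3 30.6 → max 121.0 km
Point 4: residuals Receiver 1 0.0, Receiver 2 0.0, Receiver 3 0.0 → max 0.0 km
Only Point 4 has all residuals ≈ 0.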